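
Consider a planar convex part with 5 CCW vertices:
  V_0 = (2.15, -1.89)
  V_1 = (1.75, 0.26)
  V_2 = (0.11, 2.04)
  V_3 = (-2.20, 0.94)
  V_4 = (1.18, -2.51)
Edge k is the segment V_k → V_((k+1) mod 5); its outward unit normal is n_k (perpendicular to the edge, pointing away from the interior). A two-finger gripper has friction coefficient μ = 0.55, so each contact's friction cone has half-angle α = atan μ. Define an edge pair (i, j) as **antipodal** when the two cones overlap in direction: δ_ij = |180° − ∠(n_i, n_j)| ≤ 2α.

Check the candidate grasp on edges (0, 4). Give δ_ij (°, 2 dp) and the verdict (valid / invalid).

δ = 112.05°, invalid

α = atan 0.55 = 28.81°;  2α = 57.62°
edge 0: e_0 = (-0.40, +2.15);  n_0 = (+0.9831, +0.1829)
edge 4: e_4 = (+0.97, +0.62);  n_4 = (+0.5386, -0.8426)
∠(n_0, n_4) = 67.95°
δ = |180° − 67.95°| = 112.05°
112.05° > 2α = 57.62°  →  invalid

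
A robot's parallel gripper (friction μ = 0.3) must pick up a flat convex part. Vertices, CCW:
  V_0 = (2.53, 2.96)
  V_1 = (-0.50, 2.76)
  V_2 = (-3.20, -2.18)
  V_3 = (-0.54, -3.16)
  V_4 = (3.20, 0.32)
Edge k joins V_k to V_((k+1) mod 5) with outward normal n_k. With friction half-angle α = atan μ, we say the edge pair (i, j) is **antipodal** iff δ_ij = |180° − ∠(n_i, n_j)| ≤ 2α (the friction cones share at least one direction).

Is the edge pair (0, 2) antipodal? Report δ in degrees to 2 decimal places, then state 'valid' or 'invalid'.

α = atan 0.3 = 16.70°;  2α = 33.40°
edge 0: e_0 = (-3.03, -0.20);  n_0 = (-0.0659, +0.9978)
edge 2: e_2 = (+2.66, -0.98);  n_2 = (-0.3457, -0.9383)
∠(n_0, n_2) = 156.00°
δ = |180° − 156.00°| = 24.00°
24.00° ≤ 2α = 33.40°  →  valid

δ = 24.00°, valid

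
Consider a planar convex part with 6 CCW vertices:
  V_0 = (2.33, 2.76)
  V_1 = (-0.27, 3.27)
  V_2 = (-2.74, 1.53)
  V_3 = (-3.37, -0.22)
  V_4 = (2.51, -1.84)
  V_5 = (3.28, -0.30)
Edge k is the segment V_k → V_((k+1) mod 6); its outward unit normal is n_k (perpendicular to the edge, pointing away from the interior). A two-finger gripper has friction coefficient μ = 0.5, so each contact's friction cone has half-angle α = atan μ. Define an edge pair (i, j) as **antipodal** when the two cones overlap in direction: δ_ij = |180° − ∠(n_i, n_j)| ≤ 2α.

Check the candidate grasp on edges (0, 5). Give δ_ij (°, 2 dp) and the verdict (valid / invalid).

α = atan 0.5 = 26.57°;  2α = 53.13°
edge 0: e_0 = (-2.60, +0.51);  n_0 = (+0.1925, +0.9813)
edge 5: e_5 = (-0.95, +3.06);  n_5 = (+0.9550, +0.2965)
∠(n_0, n_5) = 61.65°
δ = |180° − 61.65°| = 118.35°
118.35° > 2α = 53.13°  →  invalid

δ = 118.35°, invalid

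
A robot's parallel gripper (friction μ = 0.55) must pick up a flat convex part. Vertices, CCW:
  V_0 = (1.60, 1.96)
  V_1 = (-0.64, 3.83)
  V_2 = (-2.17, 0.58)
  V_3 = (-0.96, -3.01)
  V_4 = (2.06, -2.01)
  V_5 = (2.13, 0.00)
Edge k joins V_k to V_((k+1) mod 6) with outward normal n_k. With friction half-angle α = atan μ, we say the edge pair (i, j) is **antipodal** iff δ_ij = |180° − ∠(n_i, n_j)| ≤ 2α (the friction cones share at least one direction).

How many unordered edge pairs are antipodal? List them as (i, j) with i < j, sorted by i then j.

α = atan 0.55 = 28.81°;  2α = 57.62°
n_0 = (+0.6409, +0.7677)
n_1 = (-0.9048, +0.4259)
n_2 = (-0.9476, -0.3194)
n_3 = (+0.3143, -0.9493)
n_4 = (+0.9994, -0.0348)
n_5 = (+0.9653, +0.2610)
  (0,1): δ = 75.35°  ·
  (0,2): δ = 31.52°  ✓
  (0,3): δ = 58.18°  ·
  (0,4): δ = 127.86°  ·
  (0,5): δ = 144.99°  ·
  (1,2): δ = 136.16°  ·
  (1,3): δ = 46.47°  ✓
  (1,4): δ = 23.22°  ✓
  (1,5): δ = 40.34°  ✓
  (2,3): δ = 90.31°  ·
  (2,4): δ = 20.62°  ✓
  (2,5): δ = 3.49°  ✓
  (3,4): δ = 110.32°  ·
  (3,5): δ = 93.19°  ·
  (4,5): δ = 162.87°  ·
antipodal pairs: 6

count = 6; pairs: (0,2), (1,3), (1,4), (1,5), (2,4), (2,5)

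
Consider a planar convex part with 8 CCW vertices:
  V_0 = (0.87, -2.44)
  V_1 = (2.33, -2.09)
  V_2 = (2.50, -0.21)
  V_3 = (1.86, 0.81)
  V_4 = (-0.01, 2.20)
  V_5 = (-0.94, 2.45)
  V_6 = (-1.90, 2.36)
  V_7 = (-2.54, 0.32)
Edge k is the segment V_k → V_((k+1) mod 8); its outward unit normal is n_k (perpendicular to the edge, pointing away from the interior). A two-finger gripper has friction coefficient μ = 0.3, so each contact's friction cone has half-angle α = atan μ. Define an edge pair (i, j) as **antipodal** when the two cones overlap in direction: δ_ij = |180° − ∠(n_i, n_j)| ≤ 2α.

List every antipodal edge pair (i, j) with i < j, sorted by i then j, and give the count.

α = atan 0.3 = 16.70°;  2α = 33.40°
n_0 = (+0.2331, -0.9724)
n_1 = (+0.9959, -0.0901)
n_2 = (+0.8471, +0.5315)
n_3 = (+0.5966, +0.8026)
n_4 = (+0.2596, +0.9657)
n_5 = (-0.0933, +0.9956)
n_6 = (-0.9541, +0.2993)
n_7 = (-0.6291, -0.7773)
  (0,1): δ = 108.65°  ·
  (0,2): δ = 71.37°  ·
  (0,3): δ = 50.10°  ·
  (0,4): δ = 28.53°  ✓
  (0,5): δ = 8.13°  ✓
  (0,6): δ = 59.10°  ·
  (0,7): δ = 127.53°  ·
  (1,2): δ = 142.73°  ·
  (1,3): δ = 121.46°  ·
  (1,4): δ = 99.88°  ·
  (1,5): δ = 79.48°  ·
  (1,6): δ = 12.25°  ✓
  (1,7): δ = 56.18°  ·
  (2,3): δ = 158.73°  ·
  (2,4): δ = 137.15°  ·
  (2,5): δ = 116.75°  ·
  (2,6): δ = 49.52°  ·
  (2,7): δ = 18.91°  ✓
  (3,4): δ = 158.42°  ·
  (3,5): δ = 138.02°  ·
  (3,6): δ = 70.79°  ·
  (3,7): δ = 2.36°  ✓
  (4,5): δ = 159.60°  ·
  (4,6): δ = 92.37°  ·
  (4,7): δ = 23.94°  ✓
  (5,6): δ = 112.77°  ·
  (5,7): δ = 44.34°  ·
  (6,7): δ = 111.57°  ·
antipodal pairs: 6

count = 6; pairs: (0,4), (0,5), (1,6), (2,7), (3,7), (4,7)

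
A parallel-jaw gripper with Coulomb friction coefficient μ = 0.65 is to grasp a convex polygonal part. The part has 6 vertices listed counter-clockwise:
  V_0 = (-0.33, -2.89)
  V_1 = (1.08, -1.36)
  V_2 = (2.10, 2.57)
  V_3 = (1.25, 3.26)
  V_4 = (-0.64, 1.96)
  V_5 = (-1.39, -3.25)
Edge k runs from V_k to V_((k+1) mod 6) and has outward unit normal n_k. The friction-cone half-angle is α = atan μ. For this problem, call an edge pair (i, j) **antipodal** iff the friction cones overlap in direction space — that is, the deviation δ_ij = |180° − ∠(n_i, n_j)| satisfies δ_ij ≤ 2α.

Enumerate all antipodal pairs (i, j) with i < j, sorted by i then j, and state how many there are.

α = atan 0.65 = 33.02°;  2α = 66.05°
n_0 = (+0.7354, -0.6777)
n_1 = (+0.9679, -0.2512)
n_2 = (+0.6302, +0.7764)
n_3 = (-0.5667, +0.8239)
n_4 = (-0.9898, +0.1425)
n_5 = (+0.3216, -0.9469)
  (0,1): δ = 151.89°  ·
  (0,2): δ = 86.41°  ·
  (0,3): δ = 12.82°  ✓
  (0,4): δ = 34.47°  ✓
  (0,5): δ = 151.42°  ·
  (1,2): δ = 114.52°  ·
  (1,3): δ = 40.93°  ✓
  (1,4): δ = 6.36°  ✓
  (1,5): δ = 123.31°  ·
  (2,3): δ = 106.41°  ·
  (2,4): δ = 59.12°  ✓
  (2,5): δ = 57.83°  ✓
  (3,4): δ = 132.71°  ·
  (3,5): δ = 15.76°  ✓
  (4,5): δ = 63.05°  ✓
antipodal pairs: 8

count = 8; pairs: (0,3), (0,4), (1,3), (1,4), (2,4), (2,5), (3,5), (4,5)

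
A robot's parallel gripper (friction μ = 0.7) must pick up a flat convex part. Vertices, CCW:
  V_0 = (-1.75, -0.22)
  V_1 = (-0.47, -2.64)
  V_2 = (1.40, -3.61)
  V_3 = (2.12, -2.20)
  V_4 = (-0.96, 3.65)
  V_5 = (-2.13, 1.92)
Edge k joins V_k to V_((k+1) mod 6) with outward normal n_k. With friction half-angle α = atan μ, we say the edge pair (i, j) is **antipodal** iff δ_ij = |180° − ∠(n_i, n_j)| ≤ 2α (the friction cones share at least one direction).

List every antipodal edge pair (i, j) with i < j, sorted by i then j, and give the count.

α = atan 0.7 = 34.99°;  2α = 69.98°
n_0 = (-0.8840, -0.4676)
n_1 = (-0.4605, -0.8877)
n_2 = (+0.8906, -0.4548)
n_3 = (+0.8849, +0.4659)
n_4 = (-0.8283, +0.5602)
n_5 = (-0.9846, -0.1748)
  (0,1): δ = 145.29°  ·
  (0,2): δ = 54.93°  ✓
  (0,3): δ = 0.11°  ✓
  (0,4): δ = 118.05°  ·
  (0,5): δ = 162.19°  ·
  (1,2): δ = 89.63°  ·
  (1,3): δ = 34.82°  ✓
  (1,4): δ = 83.35°  ·
  (1,5): δ = 127.49°  ·
  (2,3): δ = 125.18°  ·
  (2,4): δ = 7.02°  ✓
  (2,5): δ = 37.12°  ✓
  (3,4): δ = 61.84°  ✓
  (3,5): δ = 17.70°  ✓
  (4,5): δ = 135.86°  ·
antipodal pairs: 7

count = 7; pairs: (0,2), (0,3), (1,3), (2,4), (2,5), (3,4), (3,5)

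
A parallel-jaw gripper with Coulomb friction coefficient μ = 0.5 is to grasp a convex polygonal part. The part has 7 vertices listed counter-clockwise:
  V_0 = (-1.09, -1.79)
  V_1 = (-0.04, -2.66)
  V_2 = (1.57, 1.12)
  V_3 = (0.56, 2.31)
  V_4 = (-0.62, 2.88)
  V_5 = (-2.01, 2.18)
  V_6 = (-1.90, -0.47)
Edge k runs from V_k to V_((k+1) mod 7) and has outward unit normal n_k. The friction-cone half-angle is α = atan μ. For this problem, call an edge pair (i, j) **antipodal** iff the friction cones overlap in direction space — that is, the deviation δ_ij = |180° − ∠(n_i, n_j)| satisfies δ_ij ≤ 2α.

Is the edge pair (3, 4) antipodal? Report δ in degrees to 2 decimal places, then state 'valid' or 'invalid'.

δ = 127.49°, invalid

α = atan 0.5 = 26.57°;  2α = 53.13°
edge 3: e_3 = (-1.18, +0.57);  n_3 = (+0.4350, +0.9004)
edge 4: e_4 = (-1.39, -0.70);  n_4 = (-0.4498, +0.8931)
∠(n_3, n_4) = 52.51°
δ = |180° − 52.51°| = 127.49°
127.49° > 2α = 53.13°  →  invalid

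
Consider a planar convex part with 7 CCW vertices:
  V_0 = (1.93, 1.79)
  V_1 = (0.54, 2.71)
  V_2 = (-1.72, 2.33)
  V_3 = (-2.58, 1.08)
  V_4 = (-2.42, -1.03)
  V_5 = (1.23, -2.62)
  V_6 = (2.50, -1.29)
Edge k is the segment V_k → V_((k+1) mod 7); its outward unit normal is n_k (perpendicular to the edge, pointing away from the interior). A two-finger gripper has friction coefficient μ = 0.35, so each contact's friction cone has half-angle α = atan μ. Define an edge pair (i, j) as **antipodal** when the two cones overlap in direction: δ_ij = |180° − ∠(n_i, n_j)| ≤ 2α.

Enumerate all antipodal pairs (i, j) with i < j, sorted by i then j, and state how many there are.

α = atan 0.35 = 19.29°;  2α = 38.58°
n_0 = (+0.5519, +0.8339)
n_1 = (-0.1658, +0.9862)
n_2 = (-0.8238, +0.5668)
n_3 = (-0.9971, -0.0756)
n_4 = (-0.3994, -0.9168)
n_5 = (+0.7232, -0.6906)
n_6 = (+0.9833, +0.1820)
  (0,1): δ = 136.96°  ·
  (0,2): δ = 91.03°  ·
  (0,3): δ = 52.16°  ·
  (0,4): δ = 9.96°  ✓
  (0,5): δ = 79.82°  ·
  (0,6): δ = 133.98°  ·
  (1,2): δ = 134.07°  ·
  (1,3): δ = 95.21°  ·
  (1,4): δ = 33.08°  ✓
  (1,5): δ = 36.78°  ✓
  (1,6): δ = 90.94°  ·
  (2,3): δ = 141.14°  ·
  (2,4): δ = 79.01°  ·
  (2,5): δ = 9.15°  ✓
  (2,6): δ = 45.01°  ·
  (3,4): δ = 117.88°  ·
  (3,5): δ = 48.01°  ·
  (3,6): δ = 6.15°  ✓
  (4,5): δ = 110.14°  ·
  (4,6): δ = 55.98°  ·
  (5,6): δ = 125.84°  ·
antipodal pairs: 5

count = 5; pairs: (0,4), (1,4), (1,5), (2,5), (3,6)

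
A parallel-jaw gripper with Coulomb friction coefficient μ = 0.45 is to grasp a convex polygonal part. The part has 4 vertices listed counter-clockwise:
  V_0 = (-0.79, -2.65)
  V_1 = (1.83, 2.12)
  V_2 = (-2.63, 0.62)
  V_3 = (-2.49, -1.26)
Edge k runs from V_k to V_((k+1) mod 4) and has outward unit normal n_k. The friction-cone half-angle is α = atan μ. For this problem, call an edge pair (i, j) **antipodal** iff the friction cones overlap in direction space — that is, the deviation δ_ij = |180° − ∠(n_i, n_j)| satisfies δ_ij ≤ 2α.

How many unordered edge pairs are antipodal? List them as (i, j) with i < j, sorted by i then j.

count = 2; pairs: (0,1), (0,2)

α = atan 0.45 = 24.23°;  2α = 48.46°
n_0 = (+0.8765, -0.4814)
n_1 = (-0.3188, +0.9478)
n_2 = (-0.9972, -0.0743)
n_3 = (-0.6330, -0.7742)
  (0,1): δ = 42.63°  ✓
  (0,2): δ = 33.04°  ✓
  (0,3): δ = 79.51°  ·
  (1,2): δ = 104.33°  ·
  (1,3): δ = 57.86°  ·
  (2,3): δ = 133.53°  ·
antipodal pairs: 2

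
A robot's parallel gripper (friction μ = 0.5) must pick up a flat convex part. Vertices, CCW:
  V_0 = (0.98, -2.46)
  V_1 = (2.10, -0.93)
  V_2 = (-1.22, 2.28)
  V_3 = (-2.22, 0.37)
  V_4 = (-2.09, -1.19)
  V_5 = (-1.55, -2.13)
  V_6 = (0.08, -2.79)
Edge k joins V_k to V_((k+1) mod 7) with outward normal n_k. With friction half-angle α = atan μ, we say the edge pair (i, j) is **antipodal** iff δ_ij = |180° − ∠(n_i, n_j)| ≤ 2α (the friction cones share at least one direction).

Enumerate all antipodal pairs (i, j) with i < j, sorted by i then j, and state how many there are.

α = atan 0.5 = 26.57°;  2α = 53.13°
n_0 = (+0.8069, -0.5907)
n_1 = (+0.6951, +0.7189)
n_2 = (-0.8859, +0.4638)
n_3 = (-0.9965, -0.0830)
n_4 = (-0.8671, -0.4981)
n_5 = (-0.3753, -0.9269)
n_6 = (+0.3443, -0.9389)
  (0,1): δ = 97.83°  ·
  (0,2): δ = 8.57°  ✓
  (0,3): δ = 40.97°  ✓
  (0,4): δ = 66.08°  ·
  (0,5): δ = 104.16°  ·
  (0,6): δ = 146.34°  ·
  (1,2): δ = 73.60°  ·
  (1,3): δ = 41.20°  ✓
  (1,4): δ = 16.09°  ✓
  (1,5): δ = 21.99°  ✓
  (1,6): δ = 64.17°  ·
  (2,3): δ = 147.60°  ·
  (2,4): δ = 122.49°  ·
  (2,5): δ = 84.41°  ·
  (2,6): δ = 42.23°  ✓
  (3,4): δ = 154.89°  ·
  (3,5): δ = 116.81°  ·
  (3,6): δ = 74.63°  ·
  (4,5): δ = 141.92°  ·
  (4,6): δ = 99.74°  ·
  (5,6): δ = 137.82°  ·
antipodal pairs: 6

count = 6; pairs: (0,2), (0,3), (1,3), (1,4), (1,5), (2,6)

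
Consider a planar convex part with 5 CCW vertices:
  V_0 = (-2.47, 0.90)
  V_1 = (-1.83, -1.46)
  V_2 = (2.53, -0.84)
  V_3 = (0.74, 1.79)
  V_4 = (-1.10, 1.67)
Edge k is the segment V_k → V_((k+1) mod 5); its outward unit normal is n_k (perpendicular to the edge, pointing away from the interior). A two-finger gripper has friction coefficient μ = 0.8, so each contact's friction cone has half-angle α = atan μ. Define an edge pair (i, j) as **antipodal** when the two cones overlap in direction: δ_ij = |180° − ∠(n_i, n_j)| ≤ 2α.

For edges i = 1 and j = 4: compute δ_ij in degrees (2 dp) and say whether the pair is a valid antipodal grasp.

α = atan 0.8 = 38.66°;  2α = 77.32°
edge 1: e_1 = (+4.36, +0.62);  n_1 = (+0.1408, -0.9900)
edge 4: e_4 = (-1.37, -0.77);  n_4 = (-0.4900, +0.8717)
∠(n_1, n_4) = 158.76°
δ = |180° − 158.76°| = 21.24°
21.24° ≤ 2α = 77.32°  →  valid

δ = 21.24°, valid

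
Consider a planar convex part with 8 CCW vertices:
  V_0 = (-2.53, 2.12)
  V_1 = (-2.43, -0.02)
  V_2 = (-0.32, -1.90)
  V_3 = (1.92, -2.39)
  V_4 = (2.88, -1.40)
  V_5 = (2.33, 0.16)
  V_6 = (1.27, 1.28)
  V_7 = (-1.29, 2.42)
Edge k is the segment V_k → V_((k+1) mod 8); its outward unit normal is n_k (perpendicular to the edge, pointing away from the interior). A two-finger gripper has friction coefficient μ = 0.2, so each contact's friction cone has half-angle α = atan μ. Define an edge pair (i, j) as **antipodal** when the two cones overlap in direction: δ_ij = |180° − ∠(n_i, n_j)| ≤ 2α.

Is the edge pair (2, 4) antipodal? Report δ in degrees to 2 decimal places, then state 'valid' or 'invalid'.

δ = 58.24°, invalid

α = atan 0.2 = 11.31°;  2α = 22.62°
edge 2: e_2 = (+2.24, -0.49);  n_2 = (-0.2137, -0.9769)
edge 4: e_4 = (-0.55, +1.56);  n_4 = (+0.9431, +0.3325)
∠(n_2, n_4) = 121.76°
δ = |180° − 121.76°| = 58.24°
58.24° > 2α = 22.62°  →  invalid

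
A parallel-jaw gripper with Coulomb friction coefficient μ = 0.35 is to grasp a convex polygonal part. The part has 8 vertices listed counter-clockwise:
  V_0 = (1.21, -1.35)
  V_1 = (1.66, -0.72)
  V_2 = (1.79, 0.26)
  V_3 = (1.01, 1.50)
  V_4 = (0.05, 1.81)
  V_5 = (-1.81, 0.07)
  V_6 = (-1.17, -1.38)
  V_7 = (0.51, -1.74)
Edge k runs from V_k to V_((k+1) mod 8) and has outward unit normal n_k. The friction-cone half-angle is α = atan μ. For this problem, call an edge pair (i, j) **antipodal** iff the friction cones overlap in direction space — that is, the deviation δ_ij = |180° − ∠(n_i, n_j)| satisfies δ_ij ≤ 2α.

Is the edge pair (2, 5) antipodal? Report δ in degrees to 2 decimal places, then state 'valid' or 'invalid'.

δ = 8.36°, valid

α = atan 0.35 = 19.29°;  2α = 38.58°
edge 2: e_2 = (-0.78, +1.24);  n_2 = (+0.8465, +0.5325)
edge 5: e_5 = (+0.64, -1.45);  n_5 = (-0.9148, -0.4038)
∠(n_2, n_5) = 171.64°
δ = |180° − 171.64°| = 8.36°
8.36° ≤ 2α = 38.58°  →  valid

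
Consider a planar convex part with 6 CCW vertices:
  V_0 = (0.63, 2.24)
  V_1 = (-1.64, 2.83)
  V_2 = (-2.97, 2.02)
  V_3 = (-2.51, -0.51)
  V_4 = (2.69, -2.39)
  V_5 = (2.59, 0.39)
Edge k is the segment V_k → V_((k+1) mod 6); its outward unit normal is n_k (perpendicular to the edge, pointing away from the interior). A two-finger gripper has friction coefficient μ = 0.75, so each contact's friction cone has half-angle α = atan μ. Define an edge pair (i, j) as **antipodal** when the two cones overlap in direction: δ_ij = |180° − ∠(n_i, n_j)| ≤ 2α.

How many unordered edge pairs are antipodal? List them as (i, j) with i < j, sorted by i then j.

α = atan 0.75 = 36.87°;  2α = 73.74°
n_0 = (+0.2516, +0.9678)
n_1 = (-0.5202, +0.8541)
n_2 = (-0.9839, -0.1789)
n_3 = (-0.3400, -0.9404)
n_4 = (+0.9994, +0.0359)
n_5 = (+0.6864, +0.7272)
  (0,1): δ = 134.09°  ·
  (0,2): δ = 65.13°  ✓
  (0,3): δ = 5.31°  ✓
  (0,4): δ = 106.63°  ·
  (0,5): δ = 151.22°  ·
  (1,2): δ = 111.04°  ·
  (1,3): δ = 51.22°  ✓
  (1,4): δ = 60.72°  ✓
  (1,5): δ = 105.31°  ·
  (2,3): δ = 120.18°  ·
  (2,4): δ = 8.24°  ✓
  (2,5): δ = 36.35°  ✓
  (3,4): δ = 68.06°  ✓
  (3,5): δ = 23.47°  ✓
  (4,5): δ = 135.41°  ·
antipodal pairs: 8

count = 8; pairs: (0,2), (0,3), (1,3), (1,4), (2,4), (2,5), (3,4), (3,5)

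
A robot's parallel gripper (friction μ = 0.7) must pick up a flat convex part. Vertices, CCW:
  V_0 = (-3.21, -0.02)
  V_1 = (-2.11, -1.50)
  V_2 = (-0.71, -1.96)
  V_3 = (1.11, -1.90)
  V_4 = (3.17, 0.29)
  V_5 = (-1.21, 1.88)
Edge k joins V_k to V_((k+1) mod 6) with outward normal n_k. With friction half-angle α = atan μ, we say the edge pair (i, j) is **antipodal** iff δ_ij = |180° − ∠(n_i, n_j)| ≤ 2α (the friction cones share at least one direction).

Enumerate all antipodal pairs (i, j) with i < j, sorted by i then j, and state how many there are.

α = atan 0.7 = 34.99°;  2α = 69.98°
n_0 = (-0.8026, -0.5965)
n_1 = (-0.3122, -0.9500)
n_2 = (+0.0329, -0.9995)
n_3 = (+0.7284, -0.6852)
n_4 = (+0.3412, +0.9400)
n_5 = (-0.6887, +0.7250)
  (0,1): δ = 144.81°  ·
  (0,2): δ = 124.73°  ·
  (0,3): δ = 79.87°  ·
  (0,4): δ = 33.43°  ✓
  (0,5): δ = 96.91°  ·
  (1,2): δ = 159.92°  ·
  (1,3): δ = 115.06°  ·
  (1,4): δ = 1.76°  ✓
  (1,5): δ = 61.72°  ✓
  (2,3): δ = 135.14°  ·
  (2,4): δ = 21.84°  ✓
  (2,5): δ = 41.64°  ✓
  (3,4): δ = 66.70°  ✓
  (3,5): δ = 3.22°  ✓
  (4,5): δ = 116.52°  ·
antipodal pairs: 7

count = 7; pairs: (0,4), (1,4), (1,5), (2,4), (2,5), (3,4), (3,5)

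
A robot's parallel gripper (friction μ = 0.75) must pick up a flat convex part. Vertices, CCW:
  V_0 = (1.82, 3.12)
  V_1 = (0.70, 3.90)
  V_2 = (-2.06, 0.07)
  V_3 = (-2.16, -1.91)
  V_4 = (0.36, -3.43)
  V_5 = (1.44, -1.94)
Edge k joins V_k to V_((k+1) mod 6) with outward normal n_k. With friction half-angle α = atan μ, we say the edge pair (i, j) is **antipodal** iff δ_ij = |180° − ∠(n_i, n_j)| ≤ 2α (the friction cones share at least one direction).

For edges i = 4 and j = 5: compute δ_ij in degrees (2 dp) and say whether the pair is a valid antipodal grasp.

δ = 148.36°, invalid

α = atan 0.75 = 36.87°;  2α = 73.74°
edge 4: e_4 = (+1.08, +1.49);  n_4 = (+0.8097, -0.5869)
edge 5: e_5 = (+0.38, +5.06);  n_5 = (+0.9972, -0.0749)
∠(n_4, n_5) = 31.64°
δ = |180° − 31.64°| = 148.36°
148.36° > 2α = 73.74°  →  invalid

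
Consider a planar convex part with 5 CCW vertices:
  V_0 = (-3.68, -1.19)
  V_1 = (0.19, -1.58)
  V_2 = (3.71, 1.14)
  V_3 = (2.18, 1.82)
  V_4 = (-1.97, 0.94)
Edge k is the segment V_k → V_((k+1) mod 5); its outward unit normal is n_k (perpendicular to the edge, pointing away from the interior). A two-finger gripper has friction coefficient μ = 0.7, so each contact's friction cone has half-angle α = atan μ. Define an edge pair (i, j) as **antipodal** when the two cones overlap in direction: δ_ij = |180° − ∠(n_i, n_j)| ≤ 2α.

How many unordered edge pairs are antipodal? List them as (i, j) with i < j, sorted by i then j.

α = atan 0.7 = 34.99°;  2α = 69.98°
n_0 = (-0.1003, -0.9950)
n_1 = (+0.6114, -0.7913)
n_2 = (+0.4061, +0.9138)
n_3 = (-0.2074, +0.9782)
n_4 = (-0.7798, +0.6260)
  (0,1): δ = 136.55°  ·
  (0,2): δ = 18.21°  ✓
  (0,3): δ = 17.73°  ✓
  (0,4): δ = 57.00°  ✓
  (1,2): δ = 61.66°  ✓
  (1,3): δ = 25.72°  ✓
  (1,4): δ = 13.55°  ✓
  (2,3): δ = 144.07°  ·
  (2,4): δ = 104.80°  ·
  (3,4): δ = 140.73°  ·
antipodal pairs: 6

count = 6; pairs: (0,2), (0,3), (0,4), (1,2), (1,3), (1,4)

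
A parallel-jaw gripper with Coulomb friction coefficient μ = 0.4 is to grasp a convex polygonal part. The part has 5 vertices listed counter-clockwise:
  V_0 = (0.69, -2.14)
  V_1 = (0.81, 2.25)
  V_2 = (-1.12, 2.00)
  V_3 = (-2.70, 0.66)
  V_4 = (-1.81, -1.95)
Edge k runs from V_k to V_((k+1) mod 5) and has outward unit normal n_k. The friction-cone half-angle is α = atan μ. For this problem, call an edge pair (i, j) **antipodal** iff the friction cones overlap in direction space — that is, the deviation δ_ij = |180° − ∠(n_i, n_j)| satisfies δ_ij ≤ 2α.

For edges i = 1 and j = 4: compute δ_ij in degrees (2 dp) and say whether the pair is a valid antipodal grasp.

α = atan 0.4 = 21.80°;  2α = 43.60°
edge 1: e_1 = (-1.93, -0.25);  n_1 = (-0.1285, +0.9917)
edge 4: e_4 = (+2.50, -0.19);  n_4 = (-0.0758, -0.9971)
∠(n_1, n_4) = 168.27°
δ = |180° − 168.27°| = 11.73°
11.73° ≤ 2α = 43.60°  →  valid

δ = 11.73°, valid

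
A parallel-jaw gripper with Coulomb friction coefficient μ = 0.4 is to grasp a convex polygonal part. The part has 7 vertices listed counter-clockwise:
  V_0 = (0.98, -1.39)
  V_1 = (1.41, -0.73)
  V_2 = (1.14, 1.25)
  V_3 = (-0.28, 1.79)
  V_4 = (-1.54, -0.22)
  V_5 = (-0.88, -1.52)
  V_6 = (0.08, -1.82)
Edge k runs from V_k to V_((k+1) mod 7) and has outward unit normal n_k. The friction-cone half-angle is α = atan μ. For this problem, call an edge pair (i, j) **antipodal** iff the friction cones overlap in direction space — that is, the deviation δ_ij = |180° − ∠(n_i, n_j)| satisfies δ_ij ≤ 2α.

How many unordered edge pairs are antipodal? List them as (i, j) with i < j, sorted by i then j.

α = atan 0.4 = 21.80°;  2α = 43.60°
n_0 = (+0.8379, -0.5459)
n_1 = (+0.9908, +0.1351)
n_2 = (+0.3554, +0.9347)
n_3 = (-0.8473, +0.5311)
n_4 = (-0.8917, -0.4527)
n_5 = (-0.2983, -0.9545)
n_6 = (+0.4311, -0.9023)
  (0,1): δ = 139.15°  ·
  (0,2): δ = 77.74°  ·
  (0,3): δ = 1.00°  ✓
  (0,4): δ = 60.00°  ·
  (0,5): δ = 105.73°  ·
  (0,6): δ = 148.62°  ·
  (1,2): δ = 118.59°  ·
  (1,3): δ = 39.85°  ✓
  (1,4): δ = 19.15°  ✓
  (1,5): δ = 64.88°  ·
  (1,6): δ = 107.77°  ·
  (2,3): δ = 101.26°  ·
  (2,4): δ = 42.26°  ✓
  (2,5): δ = 3.47°  ✓
  (2,6): δ = 46.36°  ·
  (3,4): δ = 121.00°  ·
  (3,5): δ = 75.27°  ·
  (3,6): δ = 32.38°  ✓
  (4,5): δ = 134.27°  ·
  (4,6): δ = 91.38°  ·
  (5,6): δ = 137.11°  ·
antipodal pairs: 6

count = 6; pairs: (0,3), (1,3), (1,4), (2,4), (2,5), (3,6)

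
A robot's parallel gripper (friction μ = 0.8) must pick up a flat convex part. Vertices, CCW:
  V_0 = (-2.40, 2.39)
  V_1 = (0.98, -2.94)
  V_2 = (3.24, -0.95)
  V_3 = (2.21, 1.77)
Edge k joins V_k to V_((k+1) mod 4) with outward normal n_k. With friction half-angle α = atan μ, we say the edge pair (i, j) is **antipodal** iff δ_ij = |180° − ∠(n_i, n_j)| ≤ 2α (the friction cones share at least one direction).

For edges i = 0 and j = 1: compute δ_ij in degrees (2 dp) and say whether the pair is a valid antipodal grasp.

α = atan 0.8 = 38.66°;  2α = 77.32°
edge 0: e_0 = (+3.38, -5.33);  n_0 = (-0.8445, -0.5355)
edge 1: e_1 = (+2.26, +1.99);  n_1 = (+0.6609, -0.7505)
∠(n_0, n_1) = 98.98°
δ = |180° − 98.98°| = 81.02°
81.02° > 2α = 77.32°  →  invalid

δ = 81.02°, invalid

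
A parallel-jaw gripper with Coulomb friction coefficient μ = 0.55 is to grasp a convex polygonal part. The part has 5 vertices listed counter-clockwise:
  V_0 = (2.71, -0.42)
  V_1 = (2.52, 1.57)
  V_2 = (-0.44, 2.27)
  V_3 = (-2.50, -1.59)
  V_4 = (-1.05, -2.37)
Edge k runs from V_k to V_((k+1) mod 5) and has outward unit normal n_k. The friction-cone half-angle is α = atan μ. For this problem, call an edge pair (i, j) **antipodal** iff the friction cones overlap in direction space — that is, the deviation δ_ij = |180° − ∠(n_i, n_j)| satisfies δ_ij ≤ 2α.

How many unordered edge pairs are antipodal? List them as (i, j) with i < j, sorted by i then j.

α = atan 0.55 = 28.81°;  2α = 57.62°
n_0 = (+0.9955, +0.0950)
n_1 = (+0.2301, +0.9732)
n_2 = (-0.8822, +0.4708)
n_3 = (-0.4737, -0.8807)
n_4 = (+0.4604, -0.8877)
  (0,1): δ = 108.76°  ·
  (0,2): δ = 33.54°  ✓
  (0,3): δ = 56.27°  ✓
  (0,4): δ = 111.96°  ·
  (1,2): δ = 104.78°  ·
  (1,3): δ = 14.97°  ✓
  (1,4): δ = 40.72°  ✓
  (2,3): δ = 90.19°  ·
  (2,4): δ = 34.50°  ✓
  (3,4): δ = 124.31°  ·
antipodal pairs: 5

count = 5; pairs: (0,2), (0,3), (1,3), (1,4), (2,4)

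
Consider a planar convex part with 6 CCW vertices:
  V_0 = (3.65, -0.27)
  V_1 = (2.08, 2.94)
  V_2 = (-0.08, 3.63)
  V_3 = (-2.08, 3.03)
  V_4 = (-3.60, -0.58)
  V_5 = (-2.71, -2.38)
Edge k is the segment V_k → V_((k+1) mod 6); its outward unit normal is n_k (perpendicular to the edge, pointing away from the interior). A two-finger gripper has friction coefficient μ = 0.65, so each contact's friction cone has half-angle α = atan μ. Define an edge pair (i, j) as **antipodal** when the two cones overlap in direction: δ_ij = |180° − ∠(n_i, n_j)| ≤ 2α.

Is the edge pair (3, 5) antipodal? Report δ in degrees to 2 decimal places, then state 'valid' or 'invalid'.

α = atan 0.65 = 33.02°;  2α = 66.05°
edge 3: e_3 = (-1.52, -3.61);  n_3 = (-0.9216, +0.3881)
edge 5: e_5 = (+6.36, +2.11);  n_5 = (+0.3149, -0.9491)
∠(n_3, n_5) = 131.19°
δ = |180° − 131.19°| = 48.81°
48.81° ≤ 2α = 66.05°  →  valid

δ = 48.81°, valid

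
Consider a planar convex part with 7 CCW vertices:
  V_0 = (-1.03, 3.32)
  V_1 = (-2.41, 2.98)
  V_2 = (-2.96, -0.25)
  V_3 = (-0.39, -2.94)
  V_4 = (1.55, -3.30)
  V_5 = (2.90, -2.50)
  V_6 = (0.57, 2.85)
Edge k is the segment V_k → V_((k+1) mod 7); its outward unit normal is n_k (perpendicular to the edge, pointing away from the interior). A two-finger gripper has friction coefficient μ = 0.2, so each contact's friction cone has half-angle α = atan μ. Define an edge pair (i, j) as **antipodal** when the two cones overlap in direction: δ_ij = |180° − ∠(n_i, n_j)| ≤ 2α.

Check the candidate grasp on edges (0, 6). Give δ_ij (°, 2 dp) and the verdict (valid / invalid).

δ = 149.79°, invalid

α = atan 0.2 = 11.31°;  2α = 22.62°
edge 0: e_0 = (-1.38, -0.34);  n_0 = (-0.2392, +0.9710)
edge 6: e_6 = (-1.60, +0.47);  n_6 = (+0.2818, +0.9595)
∠(n_0, n_6) = 30.21°
δ = |180° − 30.21°| = 149.79°
149.79° > 2α = 22.62°  →  invalid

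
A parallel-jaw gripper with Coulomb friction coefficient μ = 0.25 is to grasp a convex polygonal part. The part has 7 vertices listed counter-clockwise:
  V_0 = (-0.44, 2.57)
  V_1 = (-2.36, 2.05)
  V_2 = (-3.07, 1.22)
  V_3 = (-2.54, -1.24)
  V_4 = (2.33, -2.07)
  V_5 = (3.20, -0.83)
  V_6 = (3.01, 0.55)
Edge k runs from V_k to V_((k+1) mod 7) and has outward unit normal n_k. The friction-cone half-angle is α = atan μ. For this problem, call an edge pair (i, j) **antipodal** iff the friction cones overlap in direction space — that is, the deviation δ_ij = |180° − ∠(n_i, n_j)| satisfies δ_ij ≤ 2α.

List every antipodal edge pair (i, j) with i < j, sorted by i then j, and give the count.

count = 4; pairs: (0,3), (1,4), (2,5), (3,6)

α = atan 0.25 = 14.04°;  2α = 28.07°
n_0 = (-0.2614, +0.9652)
n_1 = (-0.7599, +0.6500)
n_2 = (-0.9776, -0.2106)
n_3 = (-0.1680, -0.9858)
n_4 = (+0.8186, -0.5743)
n_5 = (+0.9907, +0.1364)
n_6 = (+0.5053, +0.8630)
  (0,1): δ = 145.70°  ·
  (0,2): δ = 93.00°  ·
  (0,3): δ = 24.83°  ✓
  (0,4): δ = 39.79°  ·
  (0,5): δ = 82.69°  ·
  (0,6): δ = 134.50°  ·
  (1,2): δ = 127.30°  ·
  (1,3): δ = 59.13°  ·
  (1,4): δ = 5.49°  ✓
  (1,5): δ = 48.38°  ·
  (1,6): δ = 100.20°  ·
  (2,3): δ = 111.83°  ·
  (2,4): δ = 47.21°  ·
  (2,5): δ = 4.32°  ✓
  (2,6): δ = 47.49°  ·
  (3,4): δ = 115.38°  ·
  (3,5): δ = 72.49°  ·
  (3,6): δ = 20.68°  ✓
  (4,5): δ = 137.11°  ·
  (4,6): δ = 85.30°  ·
  (5,6): δ = 128.19°  ·
antipodal pairs: 4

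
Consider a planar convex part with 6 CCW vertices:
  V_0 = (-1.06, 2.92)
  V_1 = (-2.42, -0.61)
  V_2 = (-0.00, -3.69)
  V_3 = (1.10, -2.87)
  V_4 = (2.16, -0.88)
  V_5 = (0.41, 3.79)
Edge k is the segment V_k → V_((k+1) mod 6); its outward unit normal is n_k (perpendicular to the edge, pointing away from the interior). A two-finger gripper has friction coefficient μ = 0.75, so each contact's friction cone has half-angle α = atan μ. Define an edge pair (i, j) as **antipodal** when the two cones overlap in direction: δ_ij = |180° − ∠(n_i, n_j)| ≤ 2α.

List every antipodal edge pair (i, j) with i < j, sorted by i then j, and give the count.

count = 7; pairs: (0,2), (0,3), (0,4), (1,3), (1,4), (2,5), (3,5)

α = atan 0.75 = 36.87°;  2α = 73.74°
n_0 = (-0.9331, +0.3595)
n_1 = (-0.7863, -0.6178)
n_2 = (+0.5977, -0.8017)
n_3 = (+0.8826, -0.4701)
n_4 = (+0.9364, +0.3509)
n_5 = (-0.5093, +0.8606)
  (0,1): δ = 120.77°  ·
  (0,2): δ = 32.23°  ✓
  (0,3): δ = 6.97°  ✓
  (0,4): δ = 41.61°  ✓
  (0,5): δ = 141.69°  ·
  (1,2): δ = 91.45°  ·
  (1,3): δ = 66.20°  ✓
  (1,4): δ = 17.61°  ✓
  (1,5): δ = 82.46°  ·
  (2,3): δ = 154.75°  ·
  (2,4): δ = 106.16°  ·
  (2,5): δ = 6.08°  ✓
  (3,4): δ = 131.41°  ·
  (3,5): δ = 31.34°  ✓
  (4,5): δ = 79.92°  ·
antipodal pairs: 7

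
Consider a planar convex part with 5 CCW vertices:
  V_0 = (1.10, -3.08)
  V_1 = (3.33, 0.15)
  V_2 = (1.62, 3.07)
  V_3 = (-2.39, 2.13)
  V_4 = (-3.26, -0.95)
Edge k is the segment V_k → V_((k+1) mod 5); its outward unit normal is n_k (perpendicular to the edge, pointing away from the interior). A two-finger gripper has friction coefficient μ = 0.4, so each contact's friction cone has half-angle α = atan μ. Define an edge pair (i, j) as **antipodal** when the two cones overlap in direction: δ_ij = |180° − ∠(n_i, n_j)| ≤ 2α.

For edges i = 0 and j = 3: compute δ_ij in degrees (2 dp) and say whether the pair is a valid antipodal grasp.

δ = 18.85°, valid

α = atan 0.4 = 21.80°;  2α = 43.60°
edge 0: e_0 = (+2.23, +3.23);  n_0 = (+0.8229, -0.5681)
edge 3: e_3 = (-0.87, -3.08);  n_3 = (-0.9623, +0.2718)
∠(n_0, n_3) = 161.15°
δ = |180° − 161.15°| = 18.85°
18.85° ≤ 2α = 43.60°  →  valid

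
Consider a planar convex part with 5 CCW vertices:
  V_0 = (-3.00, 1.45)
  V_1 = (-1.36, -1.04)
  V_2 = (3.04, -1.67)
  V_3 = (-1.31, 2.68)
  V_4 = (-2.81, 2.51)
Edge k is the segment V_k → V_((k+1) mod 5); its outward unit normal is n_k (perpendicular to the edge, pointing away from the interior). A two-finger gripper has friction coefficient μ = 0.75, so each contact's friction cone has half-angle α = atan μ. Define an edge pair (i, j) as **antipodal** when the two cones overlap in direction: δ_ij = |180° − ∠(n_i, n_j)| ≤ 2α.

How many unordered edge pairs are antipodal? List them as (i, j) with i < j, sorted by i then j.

count = 5; pairs: (0,2), (0,3), (1,2), (1,3), (2,4)

α = atan 0.75 = 36.87°;  2α = 73.74°
n_0 = (-0.8351, -0.5500)
n_1 = (-0.1417, -0.9899)
n_2 = (+0.7071, +0.7071)
n_3 = (-0.1126, +0.9936)
n_4 = (-0.9843, +0.1764)
  (0,1): δ = 131.52°  ·
  (0,2): δ = 11.63°  ✓
  (0,3): δ = 63.10°  ✓
  (0,4): δ = 136.47°  ·
  (1,2): δ = 36.85°  ✓
  (1,3): δ = 14.61°  ✓
  (1,4): δ = 87.99°  ·
  (2,3): δ = 128.53°  ·
  (2,4): δ = 55.16°  ✓
  (3,4): δ = 106.63°  ·
antipodal pairs: 5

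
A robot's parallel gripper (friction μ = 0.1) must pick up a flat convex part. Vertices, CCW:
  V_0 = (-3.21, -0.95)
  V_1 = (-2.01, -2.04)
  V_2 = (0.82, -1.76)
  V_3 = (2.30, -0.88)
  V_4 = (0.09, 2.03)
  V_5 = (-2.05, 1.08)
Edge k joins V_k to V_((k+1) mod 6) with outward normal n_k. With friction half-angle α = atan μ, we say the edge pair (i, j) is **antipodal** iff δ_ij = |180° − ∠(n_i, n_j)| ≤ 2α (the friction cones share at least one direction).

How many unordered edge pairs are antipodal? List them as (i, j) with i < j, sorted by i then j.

count = 2; pairs: (0,3), (2,4)

α = atan 0.1 = 5.71°;  2α = 11.42°
n_0 = (-0.6724, -0.7402)
n_1 = (+0.0985, -0.9951)
n_2 = (+0.5111, -0.8595)
n_3 = (+0.7964, +0.6048)
n_4 = (-0.4057, +0.9140)
n_5 = (-0.8682, +0.4961)
  (0,1): δ = 132.10°  ·
  (0,2): δ = 107.01°  ·
  (0,3): δ = 10.54°  ✓
  (0,4): δ = 66.19°  ·
  (0,5): δ = 102.51°  ·
  (1,2): δ = 154.91°  ·
  (1,3): δ = 58.44°  ·
  (1,4): δ = 18.29°  ·
  (1,5): δ = 54.60°  ·
  (2,3): δ = 83.52°  ·
  (2,4): δ = 6.80°  ✓
  (2,5): δ = 29.52°  ·
  (3,4): δ = 103.28°  ·
  (3,5): δ = 66.96°  ·
  (4,5): δ = 143.68°  ·
antipodal pairs: 2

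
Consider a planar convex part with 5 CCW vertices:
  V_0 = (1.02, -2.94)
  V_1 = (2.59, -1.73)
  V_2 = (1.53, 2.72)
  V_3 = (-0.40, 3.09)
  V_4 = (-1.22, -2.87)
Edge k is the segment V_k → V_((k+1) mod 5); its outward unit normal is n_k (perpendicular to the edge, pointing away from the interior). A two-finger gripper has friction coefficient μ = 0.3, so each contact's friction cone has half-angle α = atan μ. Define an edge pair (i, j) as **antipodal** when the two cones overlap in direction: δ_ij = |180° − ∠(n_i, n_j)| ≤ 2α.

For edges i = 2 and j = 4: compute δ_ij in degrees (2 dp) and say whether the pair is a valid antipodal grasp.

α = atan 0.3 = 16.70°;  2α = 33.40°
edge 2: e_2 = (-1.93, +0.37);  n_2 = (+0.1883, +0.9821)
edge 4: e_4 = (+2.24, -0.07);  n_4 = (-0.0312, -0.9995)
∠(n_2, n_4) = 170.94°
δ = |180° − 170.94°| = 9.06°
9.06° ≤ 2α = 33.40°  →  valid

δ = 9.06°, valid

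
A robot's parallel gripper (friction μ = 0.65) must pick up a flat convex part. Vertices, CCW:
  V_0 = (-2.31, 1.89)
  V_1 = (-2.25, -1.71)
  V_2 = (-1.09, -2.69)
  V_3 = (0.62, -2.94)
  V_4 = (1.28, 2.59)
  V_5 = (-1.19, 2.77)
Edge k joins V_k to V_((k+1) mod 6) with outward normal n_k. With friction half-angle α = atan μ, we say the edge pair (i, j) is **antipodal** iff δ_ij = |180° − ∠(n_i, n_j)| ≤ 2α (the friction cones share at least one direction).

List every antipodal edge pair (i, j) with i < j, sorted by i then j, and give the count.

count = 6; pairs: (0,3), (1,3), (1,4), (2,4), (2,5), (3,5)

α = atan 0.65 = 33.02°;  2α = 66.05°
n_0 = (-0.9999, -0.0167)
n_1 = (-0.6454, -0.7639)
n_2 = (-0.1447, -0.9895)
n_3 = (+0.9930, -0.1185)
n_4 = (+0.0727, +0.9974)
n_5 = (-0.6178, +0.7863)
  (0,1): δ = 131.15°  ·
  (0,2): δ = 99.27°  ·
  (0,3): δ = 7.76°  ✓
  (0,4): δ = 84.88°  ·
  (0,5): δ = 127.20°  ·
  (1,2): δ = 148.13°  ·
  (1,3): δ = 56.61°  ✓
  (1,4): δ = 36.02°  ✓
  (1,5): δ = 78.35°  ·
  (2,3): δ = 88.49°  ·
  (2,4): δ = 4.15°  ✓
  (2,5): δ = 46.47°  ✓
  (3,4): δ = 87.36°  ·
  (3,5): δ = 45.04°  ✓
  (4,5): δ = 137.67°  ·
antipodal pairs: 6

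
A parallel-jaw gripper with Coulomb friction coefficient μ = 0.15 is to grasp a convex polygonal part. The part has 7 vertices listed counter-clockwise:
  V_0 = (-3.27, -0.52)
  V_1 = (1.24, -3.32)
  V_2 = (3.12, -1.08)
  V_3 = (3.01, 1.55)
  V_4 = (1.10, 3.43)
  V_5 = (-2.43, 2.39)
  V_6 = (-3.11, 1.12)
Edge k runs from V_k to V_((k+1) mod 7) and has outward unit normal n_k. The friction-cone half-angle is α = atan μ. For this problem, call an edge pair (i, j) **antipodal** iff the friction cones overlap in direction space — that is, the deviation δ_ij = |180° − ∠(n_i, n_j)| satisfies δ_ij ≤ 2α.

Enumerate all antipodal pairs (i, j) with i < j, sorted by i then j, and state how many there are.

α = atan 0.15 = 8.53°;  2α = 17.06°
n_0 = (-0.5275, -0.8496)
n_1 = (+0.7660, -0.6429)
n_2 = (+0.9991, +0.0418)
n_3 = (+0.7015, +0.7127)
n_4 = (-0.2826, +0.9592)
n_5 = (-0.8816, +0.4720)
n_6 = (-0.9953, +0.0971)
  (0,1): δ = 98.17°  ·
  (0,2): δ = 55.77°  ·
  (0,3): δ = 12.71°  ✓
  (0,4): δ = 48.25°  ·
  (0,5): δ = 93.67°  ·
  (0,6): δ = 116.26°  ·
  (1,2): δ = 137.60°  ·
  (1,3): δ = 94.54°  ·
  (1,4): δ = 33.58°  ·
  (1,5): δ = 11.84°  ✓
  (1,6): δ = 34.43°  ·
  (2,3): δ = 136.94°  ·
  (2,4): δ = 75.98°  ·
  (2,5): δ = 30.56°  ·
  (2,6): δ = 7.97°  ✓
  (3,4): δ = 119.04°  ·
  (3,5): δ = 73.62°  ·
  (3,6): δ = 51.03°  ·
  (4,5): δ = 134.58°  ·
  (4,6): δ = 111.99°  ·
  (5,6): δ = 157.41°  ·
antipodal pairs: 3

count = 3; pairs: (0,3), (1,5), (2,6)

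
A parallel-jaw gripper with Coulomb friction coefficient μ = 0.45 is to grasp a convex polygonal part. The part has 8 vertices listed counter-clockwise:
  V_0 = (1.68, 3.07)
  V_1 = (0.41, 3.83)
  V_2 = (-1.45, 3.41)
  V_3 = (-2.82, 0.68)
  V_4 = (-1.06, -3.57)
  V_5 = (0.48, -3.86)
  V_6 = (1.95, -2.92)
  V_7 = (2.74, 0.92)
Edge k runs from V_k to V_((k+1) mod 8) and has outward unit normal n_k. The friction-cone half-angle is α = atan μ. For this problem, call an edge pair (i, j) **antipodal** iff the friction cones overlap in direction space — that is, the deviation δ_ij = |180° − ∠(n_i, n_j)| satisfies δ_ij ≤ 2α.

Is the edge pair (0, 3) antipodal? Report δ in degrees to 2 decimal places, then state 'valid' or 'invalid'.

δ = 36.61°, valid

α = atan 0.45 = 24.23°;  2α = 48.46°
edge 0: e_0 = (-1.27, +0.76);  n_0 = (+0.5135, +0.8581)
edge 3: e_3 = (+1.76, -4.25);  n_3 = (-0.9239, -0.3826)
∠(n_0, n_3) = 143.39°
δ = |180° − 143.39°| = 36.61°
36.61° ≤ 2α = 48.46°  →  valid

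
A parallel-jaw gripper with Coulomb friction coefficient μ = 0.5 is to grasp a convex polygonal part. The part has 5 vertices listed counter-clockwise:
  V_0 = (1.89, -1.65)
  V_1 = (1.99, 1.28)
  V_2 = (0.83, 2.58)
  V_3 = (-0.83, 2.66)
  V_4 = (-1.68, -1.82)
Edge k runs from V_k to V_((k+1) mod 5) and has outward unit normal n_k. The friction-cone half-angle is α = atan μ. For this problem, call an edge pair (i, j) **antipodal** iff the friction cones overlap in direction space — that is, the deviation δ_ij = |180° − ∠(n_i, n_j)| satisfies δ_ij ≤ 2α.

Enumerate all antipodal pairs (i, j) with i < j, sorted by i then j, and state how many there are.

count = 4; pairs: (0,3), (1,3), (1,4), (2,4)

α = atan 0.5 = 26.57°;  2α = 53.13°
n_0 = (+0.9994, -0.0341)
n_1 = (+0.7461, +0.6658)
n_2 = (+0.0481, +0.9988)
n_3 = (-0.9825, +0.1864)
n_4 = (+0.0476, -0.9989)
  (0,1): δ = 136.30°  ·
  (0,2): δ = 90.80°  ·
  (0,3): δ = 8.79°  ✓
  (0,4): δ = 94.68°  ·
  (1,2): δ = 134.50°  ·
  (1,3): δ = 52.49°  ✓
  (1,4): δ = 50.98°  ✓
  (2,3): δ = 97.98°  ·
  (2,4): δ = 5.49°  ✓
  (3,4): δ = 76.53°  ·
antipodal pairs: 4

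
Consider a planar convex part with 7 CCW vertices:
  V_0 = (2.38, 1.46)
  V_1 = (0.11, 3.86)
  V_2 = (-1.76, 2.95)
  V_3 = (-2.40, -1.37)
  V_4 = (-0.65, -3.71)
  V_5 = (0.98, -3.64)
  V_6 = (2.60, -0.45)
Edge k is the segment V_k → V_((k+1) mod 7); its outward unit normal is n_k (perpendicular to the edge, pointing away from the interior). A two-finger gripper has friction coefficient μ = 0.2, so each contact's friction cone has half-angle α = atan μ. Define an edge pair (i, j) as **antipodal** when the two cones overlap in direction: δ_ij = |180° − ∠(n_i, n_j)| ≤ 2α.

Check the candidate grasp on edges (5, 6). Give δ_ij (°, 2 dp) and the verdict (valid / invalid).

δ = 146.51°, invalid

α = atan 0.2 = 11.31°;  2α = 22.62°
edge 5: e_5 = (+1.62, +3.19);  n_5 = (+0.8916, -0.4528)
edge 6: e_6 = (-0.22, +1.91);  n_6 = (+0.9934, +0.1144)
∠(n_5, n_6) = 33.49°
δ = |180° − 33.49°| = 146.51°
146.51° > 2α = 22.62°  →  invalid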